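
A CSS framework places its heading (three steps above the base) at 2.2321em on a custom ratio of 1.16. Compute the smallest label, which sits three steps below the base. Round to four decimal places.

0.9161em

2.2321 ÷ 1.16⁶ = 2.2321 ÷ 2.43640 ≈ 0.9161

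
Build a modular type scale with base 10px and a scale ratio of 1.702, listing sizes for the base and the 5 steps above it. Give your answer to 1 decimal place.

10.0px, 17.0px, 29.0px, 49.3px, 83.9px, 142.8px

Step 0: 10px
Step 1: 10.0 × 1.702 = 17.0
Step 2: 10.0 × 1.702² = 29.0
Step 3: 10.0 × 1.702³ = 49.3
Step 4: 10.0 × 1.702⁴ = 83.9
Step 5: 10.0 × 1.702⁵ = 142.8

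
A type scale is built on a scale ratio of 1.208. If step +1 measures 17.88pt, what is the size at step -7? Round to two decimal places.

17.88 ÷ 1.208⁸ = 17.88 ÷ 4.53456 ≈ 3.943

3.94pt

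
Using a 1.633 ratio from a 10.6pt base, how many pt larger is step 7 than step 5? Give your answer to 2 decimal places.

205.16pt

Step 5: 10.6 × 1.633⁵ = 123.0940pt
Step 7: 10.6 × 1.633⁷ = 328.2533pt
Difference: 328.2533 − 123.0940 = 205.1593pt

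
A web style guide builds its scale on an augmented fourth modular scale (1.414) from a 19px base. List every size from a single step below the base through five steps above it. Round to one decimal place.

Step -1: 19.0 ÷ 1.414 = 13.4
Step 0: 19px
Step 1: 19.0 × 1.414 = 26.9
Step 2: 19.0 × 1.414² = 38.0
Step 3: 19.0 × 1.414³ = 53.7
Step 4: 19.0 × 1.414⁴ = 76.0
Step 5: 19.0 × 1.414⁵ = 107.4

13.4px, 19.0px, 26.9px, 38.0px, 53.7px, 76.0px, 107.4px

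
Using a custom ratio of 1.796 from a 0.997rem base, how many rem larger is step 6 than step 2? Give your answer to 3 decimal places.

30.245rem

Step 2: 0.997 × 1.796² = 3.21594rem
Step 6: 0.997 × 1.796⁶ = 33.46056rem
Difference: 33.46056 − 3.21594 = 30.24462rem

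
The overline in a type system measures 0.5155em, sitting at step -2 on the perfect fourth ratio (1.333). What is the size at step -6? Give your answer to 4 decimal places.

0.1633em

The gap is -6 − (-2) = -4 steps, so the factor is 1.333^-4.
0.5155 ÷ 1.333⁴ = 0.5155 ÷ 3.15733 ≈ 0.1633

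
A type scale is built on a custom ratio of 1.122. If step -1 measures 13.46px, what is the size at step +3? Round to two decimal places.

13.46 × 1.122⁴ = 13.46 × 1.58479 ≈ 21.331

21.33px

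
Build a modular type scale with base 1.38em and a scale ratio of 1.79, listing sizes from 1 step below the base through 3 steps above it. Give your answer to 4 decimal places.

0.7709em, 1.3800em, 2.4702em, 4.4217em, 7.9148em

Step -1: 1.38 ÷ 1.79 = 0.7709
Step 0: 1.38em
Step 1: 1.38 × 1.79 = 2.4702
Step 2: 1.38 × 1.79² = 4.4217
Step 3: 1.38 × 1.79³ = 7.9148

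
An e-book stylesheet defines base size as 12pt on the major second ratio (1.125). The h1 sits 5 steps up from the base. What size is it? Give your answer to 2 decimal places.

A modular type scale is a geometric sequence: sizeₙ = base × rⁿ.
12.0 × 1.125⁵ = 12.0 × 1.80203 ≈ 21.62

21.62pt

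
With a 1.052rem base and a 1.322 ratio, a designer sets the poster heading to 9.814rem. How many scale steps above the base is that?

1.322ⁿ = 9.814 / 1.052 = 9.3289
n = ln(9.3289) / ln(1.322) = 2.2331 / 0.2791 ≈ 8.00

8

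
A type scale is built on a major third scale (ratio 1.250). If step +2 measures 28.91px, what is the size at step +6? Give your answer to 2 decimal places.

70.58px

The gap is 6 − (2) = 4 steps, so the factor is 1.250^4.
28.91 × 1.250⁴ = 28.91 × 2.44141 ≈ 70.581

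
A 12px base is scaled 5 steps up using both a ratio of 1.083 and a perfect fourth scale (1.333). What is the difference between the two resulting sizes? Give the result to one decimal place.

32.6px

At 1.083: 12.0 × 1.083⁵ = 17.878px
Perfect fourth: 12.0 × 1.333⁵ = 50.505px
Difference: 50.505 − 17.878 = 32.627px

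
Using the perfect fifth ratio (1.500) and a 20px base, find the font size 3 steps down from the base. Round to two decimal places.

5.93px

20.0 ÷ 1.500³ = 20.0 ÷ 3.37500 ≈ 5.93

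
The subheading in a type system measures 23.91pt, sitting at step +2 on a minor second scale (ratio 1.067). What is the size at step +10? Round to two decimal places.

40.17pt

23.91 × 1.067⁸ = 23.91 × 1.68002 ≈ 40.169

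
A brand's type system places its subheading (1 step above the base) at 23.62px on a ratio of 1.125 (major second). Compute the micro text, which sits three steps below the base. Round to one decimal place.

23.62 ÷ 1.125⁴ = 23.62 ÷ 1.60181 ≈ 14.746

14.7px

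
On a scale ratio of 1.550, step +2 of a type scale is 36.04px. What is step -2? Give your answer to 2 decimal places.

6.24px

36.04 ÷ 1.550⁴ = 36.04 ÷ 5.77201 ≈ 6.244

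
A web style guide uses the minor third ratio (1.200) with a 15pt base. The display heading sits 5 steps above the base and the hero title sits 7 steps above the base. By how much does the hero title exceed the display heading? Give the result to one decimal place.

Step 5: 15.0 × 1.200⁵ = 37.325pt
Step 7: 15.0 × 1.200⁷ = 53.748pt
Difference: 53.748 − 37.325 = 16.423pt

16.4pt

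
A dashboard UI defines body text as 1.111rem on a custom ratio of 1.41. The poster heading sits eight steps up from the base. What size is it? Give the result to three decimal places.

Each step on a modular scale multiplies by the ratio, so the size n steps from the base is base × ratioⁿ.
1.111 × 1.41⁸ = 1.111 × 15.62259 ≈ 17.357

17.357rem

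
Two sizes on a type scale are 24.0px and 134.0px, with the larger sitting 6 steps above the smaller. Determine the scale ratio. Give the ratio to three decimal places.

r⁶ = 134.0 / 24.0, so r = (134.0/24.0)^(1/6).
r = 5.5833^(1/6) ≈ 1.3319

1.332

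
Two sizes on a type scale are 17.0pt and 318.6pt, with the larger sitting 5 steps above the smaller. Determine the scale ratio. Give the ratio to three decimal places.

1.797

The ratio satisfies 17.0 × r⁵ = 318.6, so r = (318.6 / 17.0)^(1/5).
r = 18.7412^(1/5) ≈ 1.7970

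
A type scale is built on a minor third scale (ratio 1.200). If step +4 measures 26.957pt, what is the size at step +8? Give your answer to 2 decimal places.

The gap is 8 − (4) = 4 steps, so the factor is 1.200^4.
26.957 × 1.200⁴ = 26.957 × 2.07360 ≈ 55.898

55.90pt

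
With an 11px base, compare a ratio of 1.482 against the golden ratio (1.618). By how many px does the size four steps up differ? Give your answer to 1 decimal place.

22.3px

At 1.482: 11.0 × 1.482⁴ = 53.062px
Golden ratio: 11.0 × 1.618⁴ = 75.389px
Difference: 75.389 − 53.062 = 22.327px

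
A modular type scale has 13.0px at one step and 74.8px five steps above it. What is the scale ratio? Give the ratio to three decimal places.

1.419

The ratio satisfies 13.0 × r⁵ = 74.8, so r = (74.8 / 13.0)^(1/5).
r = 5.7538^(1/5) ≈ 1.4190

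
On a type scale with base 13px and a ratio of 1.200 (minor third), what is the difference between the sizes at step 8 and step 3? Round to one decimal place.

Step 3: 13.0 × 1.200³ = 22.464px
Step 8: 13.0 × 1.200⁸ = 55.898px
Difference: 55.898 − 22.464 = 33.434px

33.4px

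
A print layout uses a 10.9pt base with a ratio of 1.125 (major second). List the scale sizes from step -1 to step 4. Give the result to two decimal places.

9.69pt, 10.90pt, 12.26pt, 13.80pt, 15.52pt, 17.46pt

Step -1: 10.9 ÷ 1.125 = 9.69
Step 0: 10.9pt
Step 1: 10.9 × 1.125 = 12.26
Step 2: 10.9 × 1.125² = 13.80
Step 3: 10.9 × 1.125³ = 15.52
Step 4: 10.9 × 1.125⁴ = 17.46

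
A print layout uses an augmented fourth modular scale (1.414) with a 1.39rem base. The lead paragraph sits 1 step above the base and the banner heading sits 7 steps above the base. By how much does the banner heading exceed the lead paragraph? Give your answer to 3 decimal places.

13.744rem

Step 1: 1.39 × 1.414 = 1.96546rem
Step 7: 1.39 × 1.414⁷ = 15.70944rem
Difference: 15.70944 − 1.96546 = 13.74398rem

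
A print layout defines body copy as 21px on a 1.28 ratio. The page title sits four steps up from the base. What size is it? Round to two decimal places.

56.37px

Every step multiplies by the scale ratio.
21.0 × 1.28⁴ = 21.0 × 2.68435 ≈ 56.37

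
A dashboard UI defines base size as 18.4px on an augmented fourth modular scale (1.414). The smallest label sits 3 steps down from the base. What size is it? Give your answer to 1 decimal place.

18.4 ÷ 1.414³ = 18.4 ÷ 2.82715 ≈ 6.51

6.5px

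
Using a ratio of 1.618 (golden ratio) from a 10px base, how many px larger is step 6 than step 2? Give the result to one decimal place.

153.2px

Step 2: 10.0 × 1.618² = 26.179px
Step 6: 10.0 × 1.618⁶ = 179.420px
Difference: 179.420 − 26.179 = 153.241px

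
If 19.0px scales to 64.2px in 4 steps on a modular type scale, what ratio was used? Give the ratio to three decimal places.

The ratio satisfies 19.0 × r⁴ = 64.2, so r = (64.2 / 19.0)^(1/4).
r = 3.3789^(1/4) ≈ 1.3558

1.356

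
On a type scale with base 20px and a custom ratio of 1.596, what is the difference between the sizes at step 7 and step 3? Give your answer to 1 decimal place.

Step 3: 20.0 × 1.596³ = 81.307px
Step 7: 20.0 × 1.596⁷ = 527.546px
Difference: 527.546 − 81.307 = 446.239px

446.2px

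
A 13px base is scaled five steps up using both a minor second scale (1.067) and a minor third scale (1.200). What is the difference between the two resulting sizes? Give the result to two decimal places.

Minor second: 13.0 × 1.067⁵ = 17.9790px
Minor third: 13.0 × 1.200⁵ = 32.3482px
Difference: 32.3482 − 17.9790 = 14.3692px

14.37px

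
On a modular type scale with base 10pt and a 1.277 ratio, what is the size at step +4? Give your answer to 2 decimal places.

Every step multiplies by the scale ratio.
10.0 × 1.277⁴ = 10.0 × 2.65928 ≈ 26.59

26.59pt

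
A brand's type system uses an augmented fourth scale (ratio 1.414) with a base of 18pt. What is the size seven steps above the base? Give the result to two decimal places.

18.0 × 1.414⁷ = 18.0 × 11.30175 ≈ 203.43

203.43pt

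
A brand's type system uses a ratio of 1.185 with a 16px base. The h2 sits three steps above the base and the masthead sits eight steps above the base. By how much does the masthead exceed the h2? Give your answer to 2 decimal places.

Step 3: 16.0 × 1.185³ = 26.6241px
Step 8: 16.0 × 1.185⁸ = 62.2109px
Difference: 62.2109 − 26.6241 = 35.5868px

35.59px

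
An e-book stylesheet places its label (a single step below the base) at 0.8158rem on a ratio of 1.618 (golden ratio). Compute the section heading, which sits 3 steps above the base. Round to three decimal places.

Moving from step -1 to step +3 is 4 steps up, so multiply by r⁴.
0.8158 × 1.618⁴ = 0.8158 × 6.85353 ≈ 5.591

5.591rem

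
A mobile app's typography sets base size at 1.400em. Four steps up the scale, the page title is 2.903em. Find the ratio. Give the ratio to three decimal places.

The ratio satisfies 1.400 × r⁴ = 2.903, so r = (2.903 / 1.400)^(1/4).
r = 2.0736^(1/4) ≈ 1.2000

1.200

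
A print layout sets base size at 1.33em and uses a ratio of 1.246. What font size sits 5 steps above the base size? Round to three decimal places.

3.994em

A modular type scale is a geometric sequence: sizeₙ = base × rⁿ.
1.33 × 1.246⁵ = 1.33 × 3.00324 ≈ 3.994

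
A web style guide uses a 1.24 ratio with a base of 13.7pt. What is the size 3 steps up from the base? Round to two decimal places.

A modular type scale is a geometric sequence: sizeₙ = base × rⁿ.
13.7 × 1.24³ = 13.7 × 1.90662 ≈ 26.12

26.12pt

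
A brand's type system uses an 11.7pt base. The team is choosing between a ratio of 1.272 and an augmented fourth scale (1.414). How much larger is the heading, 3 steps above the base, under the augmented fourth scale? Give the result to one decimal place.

At 1.272: 11.7 × 1.272³ = 24.079pt
Augmented fourth: 11.7 × 1.414³ = 33.078pt
Difference: 33.078 − 24.079 = 8.999pt

9.0pt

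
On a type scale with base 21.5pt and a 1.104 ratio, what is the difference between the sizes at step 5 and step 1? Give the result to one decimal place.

Step 1: 21.5 × 1.104 = 23.736pt
Step 5: 21.5 × 1.104⁵ = 35.260pt
Difference: 35.260 − 23.736 = 11.524pt

11.5pt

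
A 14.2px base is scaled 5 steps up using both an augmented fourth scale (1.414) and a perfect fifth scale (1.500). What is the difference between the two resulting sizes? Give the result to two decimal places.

27.56px

Augmented fourth: 14.2 × 1.414⁵ = 80.2667px
Perfect fifth: 14.2 × 1.500⁵ = 107.8312px
Difference: 107.8312 − 80.2667 = 27.5645px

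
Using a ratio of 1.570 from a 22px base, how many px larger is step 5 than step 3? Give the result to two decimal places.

124.72px

Step 3: 22.0 × 1.570³ = 85.1376px
Step 5: 22.0 × 1.570⁵ = 209.8558px
Difference: 209.8558 − 85.1376 = 124.7182px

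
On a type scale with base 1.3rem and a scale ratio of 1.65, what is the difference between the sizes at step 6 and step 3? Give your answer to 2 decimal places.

Step 3: 1.3 × 1.65³ = 5.8398rem
Step 6: 1.3 × 1.65⁶ = 26.2329rem
Difference: 26.2329 − 5.8398 = 20.3931rem

20.39rem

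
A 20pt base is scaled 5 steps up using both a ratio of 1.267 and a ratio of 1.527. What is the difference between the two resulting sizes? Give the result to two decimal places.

At 1.267: 20.0 × 1.267⁵ = 65.3000pt
At 1.527: 20.0 × 1.527⁵ = 166.0448pt
Difference: 166.0448 − 65.3000 = 100.7448pt

100.74pt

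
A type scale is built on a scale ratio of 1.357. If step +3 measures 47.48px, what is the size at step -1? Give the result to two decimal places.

14.00px

47.48 ÷ 1.357⁴ = 47.48 ÷ 3.39093 ≈ 14.002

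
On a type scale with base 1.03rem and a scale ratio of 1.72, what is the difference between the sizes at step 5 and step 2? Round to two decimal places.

Step 2: 1.03 × 1.72² = 3.0472rem
Step 5: 1.03 × 1.72⁵ = 15.5053rem
Difference: 15.5053 − 3.0472 = 12.4581rem

12.46rem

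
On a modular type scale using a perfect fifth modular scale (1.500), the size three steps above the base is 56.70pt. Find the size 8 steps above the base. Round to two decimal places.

56.70 × 1.500⁵ = 56.70 × 7.59375 ≈ 430.566

430.57pt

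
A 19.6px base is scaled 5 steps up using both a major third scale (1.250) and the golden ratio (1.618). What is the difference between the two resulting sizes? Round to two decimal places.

Major third: 19.6 × 1.250⁵ = 59.8145px
Golden ratio: 19.6 × 1.618⁵ = 217.3445px
Difference: 217.3445 − 59.8145 = 157.5300px

157.53px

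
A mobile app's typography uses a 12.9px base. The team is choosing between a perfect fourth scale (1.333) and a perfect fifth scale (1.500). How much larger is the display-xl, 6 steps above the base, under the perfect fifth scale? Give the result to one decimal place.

74.6px

Perfect fourth: 12.9 × 1.333⁶ = 72.372px
Perfect fifth: 12.9 × 1.500⁶ = 146.939px
Difference: 146.939 − 72.372 = 74.567px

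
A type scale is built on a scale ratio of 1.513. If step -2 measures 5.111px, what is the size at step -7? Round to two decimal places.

0.64px

5.111 ÷ 1.513⁵ = 5.111 ÷ 7.92857 ≈ 0.645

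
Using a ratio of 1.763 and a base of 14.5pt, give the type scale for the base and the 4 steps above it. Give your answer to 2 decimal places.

Step 0: 14.5pt
Step 1: 14.5 × 1.763 = 25.56
Step 2: 14.5 × 1.763² = 45.07
Step 3: 14.5 × 1.763³ = 79.46
Step 4: 14.5 × 1.763⁴ = 140.08

14.50pt, 25.56pt, 45.07pt, 79.46pt, 140.08pt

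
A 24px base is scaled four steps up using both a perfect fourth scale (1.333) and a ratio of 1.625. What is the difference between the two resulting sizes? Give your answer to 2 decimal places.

Perfect fourth: 24.0 × 1.333⁴ = 75.7760px
At 1.625: 24.0 × 1.625⁴ = 167.3496px
Difference: 167.3496 − 75.7760 = 91.5736px

91.57px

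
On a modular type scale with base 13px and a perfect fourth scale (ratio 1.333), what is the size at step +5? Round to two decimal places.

54.71px

Every step multiplies by the scale ratio.
13.0 × 1.333⁵ = 13.0 × 4.20873 ≈ 54.71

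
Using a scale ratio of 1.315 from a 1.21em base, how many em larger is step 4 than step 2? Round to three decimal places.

Step 2: 1.21 × 1.315² = 2.09236em
Step 4: 1.21 × 1.315⁴ = 3.61817em
Difference: 3.61817 − 2.09236 = 1.52581em

1.526em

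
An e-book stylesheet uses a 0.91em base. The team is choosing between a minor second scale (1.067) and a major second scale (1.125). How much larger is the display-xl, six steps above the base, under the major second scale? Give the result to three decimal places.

Minor second: 0.91 × 1.067⁶ = 1.34285em
Major second: 0.91 × 1.125⁶ = 1.84483em
Difference: 1.84483 − 1.34285 = 0.50198em

0.502em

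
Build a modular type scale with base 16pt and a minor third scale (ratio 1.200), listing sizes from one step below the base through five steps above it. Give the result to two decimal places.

Step -1: 16.0 ÷ 1.200 = 13.33
Step 0: 16pt
Step 1: 16.0 × 1.200 = 19.20
Step 2: 16.0 × 1.200² = 23.04
Step 3: 16.0 × 1.200³ = 27.65
Step 4: 16.0 × 1.200⁴ = 33.18
Step 5: 16.0 × 1.200⁵ = 39.81

13.33pt, 16.00pt, 19.20pt, 23.04pt, 27.65pt, 33.18pt, 39.81pt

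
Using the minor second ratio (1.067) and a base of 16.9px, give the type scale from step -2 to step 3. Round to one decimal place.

Step -2: 16.9 ÷ 1.067² = 14.8
Step -1: 16.9 ÷ 1.067 = 15.8
Step 0: 16.9px
Step 1: 16.9 × 1.067 = 18.0
Step 2: 16.9 × 1.067² = 19.2
Step 3: 16.9 × 1.067³ = 20.5

14.8px, 15.8px, 16.9px, 18.0px, 19.2px, 20.5px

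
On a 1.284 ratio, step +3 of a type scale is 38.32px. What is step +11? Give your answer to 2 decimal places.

283.10px

38.32 × 1.284⁸ = 38.32 × 7.38789 ≈ 283.104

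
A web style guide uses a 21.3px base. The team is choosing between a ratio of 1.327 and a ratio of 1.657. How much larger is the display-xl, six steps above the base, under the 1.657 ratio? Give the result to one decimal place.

324.6px

At 1.327: 21.3 × 1.327⁶ = 116.307px
At 1.657: 21.3 × 1.657⁶ = 440.874px
Difference: 440.874 − 116.307 = 324.567px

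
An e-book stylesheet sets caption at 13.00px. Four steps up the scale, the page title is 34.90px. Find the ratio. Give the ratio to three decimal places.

1.280

The ratio satisfies 13.00 × r⁴ = 34.90, so r = (34.90 / 13.00)^(1/4).
r = 2.6846^(1/4) ≈ 1.2800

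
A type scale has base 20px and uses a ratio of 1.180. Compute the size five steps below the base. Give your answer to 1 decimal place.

8.7px

A modular type scale is a geometric sequence: sizeₙ = base × rⁿ.
20.0 ÷ 1.180⁵ = 20.0 ÷ 2.28776 ≈ 8.74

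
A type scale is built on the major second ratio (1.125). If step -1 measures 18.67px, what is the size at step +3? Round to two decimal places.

Moving from step -1 to step +3 is 4 steps up, so multiply by r⁴.
18.67 × 1.125⁴ = 18.67 × 1.60181 ≈ 29.906

29.91px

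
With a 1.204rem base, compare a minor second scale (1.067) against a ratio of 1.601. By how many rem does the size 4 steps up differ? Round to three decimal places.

Minor second: 1.204 × 1.067⁴ = 1.56057rem
At 1.601: 1.204 × 1.601⁴ = 7.91028rem
Difference: 7.91028 − 1.56057 = 6.34971rem

6.350rem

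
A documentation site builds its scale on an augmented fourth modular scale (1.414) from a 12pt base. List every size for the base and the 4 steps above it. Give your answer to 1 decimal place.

12.0pt, 17.0pt, 24.0pt, 33.9pt, 48.0pt

Step 0: 12pt
Step 1: 12.0 × 1.414 = 17.0
Step 2: 12.0 × 1.414² = 24.0
Step 3: 12.0 × 1.414³ = 33.9
Step 4: 12.0 × 1.414⁴ = 48.0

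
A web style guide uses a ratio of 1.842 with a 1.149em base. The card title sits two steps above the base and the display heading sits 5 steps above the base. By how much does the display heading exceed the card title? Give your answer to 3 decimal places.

Step 2: 1.149 × 1.842² = 3.89852em
Step 5: 1.149 × 1.842⁵ = 24.36510em
Difference: 24.36510 − 3.89852 = 20.46658em

20.467em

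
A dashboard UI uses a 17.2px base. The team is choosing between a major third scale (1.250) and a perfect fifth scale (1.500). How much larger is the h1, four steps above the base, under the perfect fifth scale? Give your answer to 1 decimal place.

Major third: 17.2 × 1.250⁴ = 41.992px
Perfect fifth: 17.2 × 1.500⁴ = 87.075px
Difference: 87.075 − 41.992 = 45.083px

45.1px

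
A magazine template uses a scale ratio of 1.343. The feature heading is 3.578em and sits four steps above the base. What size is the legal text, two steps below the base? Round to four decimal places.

The gap is -2 − (4) = -6 steps, so the factor is 1.343^-6.
3.578 ÷ 1.343⁶ = 3.578 ÷ 5.86754 ≈ 0.6098

0.6098em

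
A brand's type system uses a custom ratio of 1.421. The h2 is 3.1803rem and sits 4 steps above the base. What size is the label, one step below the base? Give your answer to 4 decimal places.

0.5489rem

Moving from step +4 to step -1 is 5 steps down, so divide by r⁵.
3.1803 ÷ 1.421⁵ = 3.1803 ÷ 5.79389 ≈ 0.5489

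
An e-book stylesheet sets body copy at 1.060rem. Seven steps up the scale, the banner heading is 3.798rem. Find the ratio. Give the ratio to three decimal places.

1.200

The ratio satisfies 1.060 × r⁷ = 3.798, so r = (3.798 / 1.060)^(1/7).
r = 3.5830^(1/7) ≈ 1.2000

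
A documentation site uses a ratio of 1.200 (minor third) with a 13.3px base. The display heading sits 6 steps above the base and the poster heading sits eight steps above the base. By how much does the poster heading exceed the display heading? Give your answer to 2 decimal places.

17.47px

Step 6: 13.3 × 1.200⁶ = 39.7136px
Step 8: 13.3 × 1.200⁸ = 57.1876px
Difference: 57.1876 − 39.7136 = 17.4740px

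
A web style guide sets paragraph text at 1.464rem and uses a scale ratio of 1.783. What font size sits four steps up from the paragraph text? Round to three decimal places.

14.796rem

Every step multiplies by the scale ratio.
1.464 × 1.783⁴ = 1.464 × 10.10661 ≈ 14.796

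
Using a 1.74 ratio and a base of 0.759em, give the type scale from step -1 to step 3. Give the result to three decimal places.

0.436em, 0.759em, 1.321em, 2.298em, 3.998em

Step -1: 0.759 ÷ 1.74 = 0.436
Step 0: 0.759em
Step 1: 0.759 × 1.74 = 1.321
Step 2: 0.759 × 1.74² = 2.298
Step 3: 0.759 × 1.74³ = 3.998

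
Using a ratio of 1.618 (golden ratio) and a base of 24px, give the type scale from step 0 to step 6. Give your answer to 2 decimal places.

Step 0: 24px
Step 1: 24.0 × 1.618 = 38.83
Step 2: 24.0 × 1.618² = 62.83
Step 3: 24.0 × 1.618³ = 101.66
Step 4: 24.0 × 1.618⁴ = 164.48
Step 5: 24.0 × 1.618⁵ = 266.14
Step 6: 24.0 × 1.618⁶ = 430.61

24.00px, 38.83px, 62.83px, 101.66px, 164.48px, 266.14px, 430.61px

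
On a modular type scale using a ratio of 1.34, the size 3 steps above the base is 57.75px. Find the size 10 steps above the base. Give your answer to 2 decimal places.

Moving from step +3 to step +10 is 7 steps up, so multiply by r⁷.
57.75 × 1.34⁷ = 57.75 × 7.75771 ≈ 448.008

448.01px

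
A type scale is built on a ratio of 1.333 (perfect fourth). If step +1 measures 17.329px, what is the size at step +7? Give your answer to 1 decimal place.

Moving from step +1 to step +7 is 6 steps up, so multiply by r⁶.
17.329 × 1.333⁶ = 17.329 × 5.61023 ≈ 97.220

97.2px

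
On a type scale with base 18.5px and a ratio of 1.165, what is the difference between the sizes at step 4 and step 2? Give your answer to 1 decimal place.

9.0px

Step 2: 18.5 × 1.165² = 25.109px
Step 4: 18.5 × 1.165⁴ = 34.078px
Difference: 34.078 − 25.109 = 8.969px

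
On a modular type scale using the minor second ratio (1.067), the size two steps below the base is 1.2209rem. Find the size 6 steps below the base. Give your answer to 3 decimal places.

1.2209 ÷ 1.067⁴ = 1.2209 ÷ 1.29616 ≈ 0.942

0.942rem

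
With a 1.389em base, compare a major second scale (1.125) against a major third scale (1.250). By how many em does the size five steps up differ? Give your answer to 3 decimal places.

1.736em

Major second: 1.389 × 1.125⁵ = 2.50302em
Major third: 1.389 × 1.250⁵ = 4.23889em
Difference: 4.23889 − 2.50302 = 1.73587em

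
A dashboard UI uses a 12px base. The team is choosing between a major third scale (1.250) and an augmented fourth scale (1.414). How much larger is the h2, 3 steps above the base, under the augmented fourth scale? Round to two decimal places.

10.49px

Major third: 12.0 × 1.250³ = 23.4375px
Augmented fourth: 12.0 × 1.414³ = 33.9258px
Difference: 33.9258 − 23.4375 = 10.4883px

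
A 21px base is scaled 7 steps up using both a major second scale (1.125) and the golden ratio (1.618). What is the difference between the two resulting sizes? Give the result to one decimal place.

Major second: 21.0 × 1.125⁷ = 47.895px
Golden ratio: 21.0 × 1.618⁷ = 609.634px
Difference: 609.634 − 47.895 = 561.739px

561.7px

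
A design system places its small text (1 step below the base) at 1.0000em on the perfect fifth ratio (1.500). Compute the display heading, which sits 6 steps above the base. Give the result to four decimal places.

17.0859em

The gap is 6 − (-1) = 7 steps, so the factor is 1.500^7.
1.0000 × 1.500⁷ = 1.0000 × 17.08594 ≈ 17.0859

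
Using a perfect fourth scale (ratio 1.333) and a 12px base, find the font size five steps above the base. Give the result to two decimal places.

50.50px

12.0 × 1.333⁵ = 12.0 × 4.20873 ≈ 50.50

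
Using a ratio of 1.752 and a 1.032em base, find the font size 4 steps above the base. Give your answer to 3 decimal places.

9.723em

Every step multiplies by the scale ratio.
1.032 × 1.752⁴ = 1.032 × 9.42185 ≈ 9.723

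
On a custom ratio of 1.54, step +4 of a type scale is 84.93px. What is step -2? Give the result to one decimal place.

6.4px

Moving from step +4 to step -2 is 6 steps down, so divide by r⁶.
84.93 ÷ 1.54⁶ = 84.93 ÷ 13.33903 ≈ 6.367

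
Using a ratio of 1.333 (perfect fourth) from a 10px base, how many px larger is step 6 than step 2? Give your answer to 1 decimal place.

Step 2: 10.0 × 1.333² = 17.769px
Step 6: 10.0 × 1.333⁶ = 56.102px
Difference: 56.102 − 17.769 = 38.333px

38.3px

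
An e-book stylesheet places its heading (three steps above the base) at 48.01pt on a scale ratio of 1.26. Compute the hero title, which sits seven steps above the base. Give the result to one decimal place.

121.0pt

The gap is 7 − (3) = 4 steps, so the factor is 1.26^4.
48.01 × 1.26⁴ = 48.01 × 2.52047 ≈ 121.008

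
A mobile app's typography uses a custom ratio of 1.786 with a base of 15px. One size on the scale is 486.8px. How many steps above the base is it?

1.786ⁿ = 486.8 / 15 = 32.4533
n = ln(32.4533) / ln(1.786) = 3.4798 / 0.5800 ≈ 6.00

6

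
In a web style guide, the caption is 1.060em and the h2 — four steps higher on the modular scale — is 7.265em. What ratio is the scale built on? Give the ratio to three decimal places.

1.618

r⁴ = 7.265 / 1.060, so r = (7.265/1.060)^(1/4).
r = 6.8538^(1/4) ≈ 1.6180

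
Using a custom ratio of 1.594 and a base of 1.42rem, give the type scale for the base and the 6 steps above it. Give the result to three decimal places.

Step 0: 1.42rem
Step 1: 1.42 × 1.594 = 2.263
Step 2: 1.42 × 1.594² = 3.608
Step 3: 1.42 × 1.594³ = 5.751
Step 4: 1.42 × 1.594⁴ = 9.167
Step 5: 1.42 × 1.594⁵ = 14.613
Step 6: 1.42 × 1.594⁶ = 23.293

1.420rem, 2.263rem, 3.608rem, 5.751rem, 9.167rem, 14.613rem, 23.293rem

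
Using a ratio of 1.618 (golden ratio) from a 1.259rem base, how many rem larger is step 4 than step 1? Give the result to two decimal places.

Step 1: 1.259 × 1.618 = 2.0371rem
Step 4: 1.259 × 1.618⁴ = 8.6286rem
Difference: 8.6286 − 2.0371 = 6.5915rem

6.59rem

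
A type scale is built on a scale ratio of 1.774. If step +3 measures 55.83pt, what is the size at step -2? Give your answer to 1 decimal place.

Moving from step +3 to step -2 is 5 steps down, so divide by r⁵.
55.83 ÷ 1.774⁵ = 55.83 ÷ 17.56985 ≈ 3.178

3.2pt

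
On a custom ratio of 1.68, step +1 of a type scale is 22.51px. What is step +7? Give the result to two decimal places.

506.09px

Moving from step +1 to step +7 is 6 steps up, so multiply by r⁶.
22.51 × 1.68⁶ = 22.51 × 22.48307 ≈ 506.094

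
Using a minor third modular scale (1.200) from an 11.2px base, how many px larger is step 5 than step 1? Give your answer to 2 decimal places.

14.43px

Step 1: 11.2 × 1.200 = 13.4400px
Step 5: 11.2 × 1.200⁵ = 27.8692px
Difference: 27.8692 − 13.4400 = 14.4292px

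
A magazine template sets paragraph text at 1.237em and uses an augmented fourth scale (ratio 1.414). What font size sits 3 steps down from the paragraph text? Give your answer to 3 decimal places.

0.438em

1.237 ÷ 1.414³ = 1.237 ÷ 2.82715 ≈ 0.438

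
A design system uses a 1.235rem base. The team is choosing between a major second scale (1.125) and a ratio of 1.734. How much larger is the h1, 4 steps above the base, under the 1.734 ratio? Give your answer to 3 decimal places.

9.187rem

Major second: 1.235 × 1.125⁴ = 1.97823rem
At 1.734: 1.235 × 1.734⁴ = 11.16512rem
Difference: 11.16512 − 1.97823 = 9.18689rem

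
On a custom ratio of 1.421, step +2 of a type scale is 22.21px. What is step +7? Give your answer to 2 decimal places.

128.68px

22.21 × 1.421⁵ = 22.21 × 5.79389 ≈ 128.682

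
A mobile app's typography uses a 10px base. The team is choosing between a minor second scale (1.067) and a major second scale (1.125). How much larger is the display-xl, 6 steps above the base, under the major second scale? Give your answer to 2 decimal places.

5.52px

Minor second: 10.0 × 1.067⁶ = 14.7566px
Major second: 10.0 × 1.125⁶ = 20.2729px
Difference: 20.2729 − 14.7566 = 5.5163px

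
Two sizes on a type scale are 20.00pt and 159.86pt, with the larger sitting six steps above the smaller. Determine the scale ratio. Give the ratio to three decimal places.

r⁶ = 159.86 / 20.00, so r = (159.86/20.00)^(1/6).
r = 7.9930^(1/6) ≈ 1.4140

1.414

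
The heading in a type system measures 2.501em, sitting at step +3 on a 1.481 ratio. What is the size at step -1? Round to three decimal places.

The gap is -1 − (3) = -4 steps, so the factor is 1.481^-4.
2.501 ÷ 1.481⁴ = 2.501 ÷ 4.81083 ≈ 0.520

0.520em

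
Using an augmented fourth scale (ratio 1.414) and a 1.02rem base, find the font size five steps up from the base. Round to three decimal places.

Every step multiplies by the scale ratio.
1.02 × 1.414⁵ = 1.02 × 5.65258 ≈ 5.766

5.766rem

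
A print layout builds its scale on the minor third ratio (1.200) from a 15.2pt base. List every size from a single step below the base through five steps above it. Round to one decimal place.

12.7pt, 15.2pt, 18.2pt, 21.9pt, 26.3pt, 31.5pt, 37.8pt

Step -1: 15.2 ÷ 1.200 = 12.7
Step 0: 15.2pt
Step 1: 15.2 × 1.200 = 18.2
Step 2: 15.2 × 1.200² = 21.9
Step 3: 15.2 × 1.200³ = 26.3
Step 4: 15.2 × 1.200⁴ = 31.5
Step 5: 15.2 × 1.200⁵ = 37.8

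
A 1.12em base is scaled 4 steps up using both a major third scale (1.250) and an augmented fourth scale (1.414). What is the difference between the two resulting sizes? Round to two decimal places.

1.74em

Major third: 1.12 × 1.250⁴ = 2.7344em
Augmented fourth: 1.12 × 1.414⁴ = 4.4773em
Difference: 4.4773 − 2.7344 = 1.7429em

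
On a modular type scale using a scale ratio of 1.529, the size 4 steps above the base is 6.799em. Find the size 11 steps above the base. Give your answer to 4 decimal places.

6.799 × 1.529⁷ = 6.799 × 19.53675 ≈ 132.8304

132.8304em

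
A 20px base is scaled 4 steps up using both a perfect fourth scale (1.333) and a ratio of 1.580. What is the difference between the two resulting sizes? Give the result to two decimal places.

Perfect fourth: 20.0 × 1.333⁴ = 63.1467px
At 1.580: 20.0 × 1.580⁴ = 124.6403px
Difference: 124.6403 − 63.1467 = 61.4936px

61.49px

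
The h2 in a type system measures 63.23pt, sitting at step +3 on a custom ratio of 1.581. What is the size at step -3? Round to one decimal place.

4.0pt

63.23 ÷ 1.581⁶ = 63.23 ÷ 15.61677 ≈ 4.049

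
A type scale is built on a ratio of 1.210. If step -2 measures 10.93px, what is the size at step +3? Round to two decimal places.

The gap is 3 − (-2) = 5 steps, so the factor is 1.210^5.
10.93 × 1.210⁵ = 10.93 × 2.59374 ≈ 28.350

28.35px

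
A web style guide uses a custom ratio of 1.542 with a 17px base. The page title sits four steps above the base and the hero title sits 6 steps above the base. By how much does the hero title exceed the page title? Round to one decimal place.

132.4px

Step 4: 17.0 × 1.542⁴ = 96.114px
Step 6: 17.0 × 1.542⁶ = 228.536px
Difference: 228.536 − 96.114 = 132.422px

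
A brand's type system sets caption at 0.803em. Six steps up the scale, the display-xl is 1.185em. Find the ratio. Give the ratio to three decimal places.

r⁶ = 1.185 / 0.803, so r = (1.185/0.803)^(1/6).
r = 1.4757^(1/6) ≈ 1.0670

1.067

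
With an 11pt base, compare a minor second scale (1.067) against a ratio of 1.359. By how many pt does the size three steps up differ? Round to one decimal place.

14.2pt

Minor second: 11.0 × 1.067³ = 13.362pt
At 1.359: 11.0 × 1.359³ = 27.609pt
Difference: 27.609 − 13.362 = 14.247pt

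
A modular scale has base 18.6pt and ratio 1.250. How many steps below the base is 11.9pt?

1.250ⁿ = 18.6 / 11.9 = 1.5630
n = ln(1.5630) / ln(1.250) = 0.4466 / 0.2231 ≈ 2.00

2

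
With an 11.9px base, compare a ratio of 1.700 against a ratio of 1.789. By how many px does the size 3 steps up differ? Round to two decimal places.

At 1.700: 11.9 × 1.700³ = 58.4647px
At 1.789: 11.9 × 1.789³ = 68.1362px
Difference: 68.1362 − 58.4647 = 9.6715px

9.67px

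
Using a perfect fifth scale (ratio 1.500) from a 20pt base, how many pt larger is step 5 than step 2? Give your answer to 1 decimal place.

Step 2: 20.0 × 1.500² = 45.000pt
Step 5: 20.0 × 1.500⁵ = 151.875pt
Difference: 151.875 − 45.000 = 106.875pt

106.9pt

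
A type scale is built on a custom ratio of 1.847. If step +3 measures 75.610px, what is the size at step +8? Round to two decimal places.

1625.23px

75.610 × 1.847⁵ = 75.610 × 21.49485 ≈ 1625.226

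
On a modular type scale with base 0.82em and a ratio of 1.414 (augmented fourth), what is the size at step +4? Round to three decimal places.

3.278em

Each step on a modular scale multiplies by the ratio, so the size n steps from the base is base × ratioⁿ.
0.82 × 1.414⁴ = 0.82 × 3.99758 ≈ 3.278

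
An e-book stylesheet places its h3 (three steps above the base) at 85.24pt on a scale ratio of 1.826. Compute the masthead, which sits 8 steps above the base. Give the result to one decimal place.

1730.4pt

85.24 × 1.826⁵ = 85.24 × 20.30037 ≈ 1730.403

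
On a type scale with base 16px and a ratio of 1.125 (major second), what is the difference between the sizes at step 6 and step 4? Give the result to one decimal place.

Step 4: 16.0 × 1.125⁴ = 25.629px
Step 6: 16.0 × 1.125⁶ = 32.437px
Difference: 32.437 − 25.629 = 6.808px

6.8px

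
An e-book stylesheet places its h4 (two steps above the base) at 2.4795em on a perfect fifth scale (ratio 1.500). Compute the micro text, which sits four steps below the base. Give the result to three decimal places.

The gap is -4 − (2) = -6 steps, so the factor is 1.500^-6.
2.4795 ÷ 1.500⁶ = 2.4795 ÷ 11.39062 ≈ 0.218

0.218em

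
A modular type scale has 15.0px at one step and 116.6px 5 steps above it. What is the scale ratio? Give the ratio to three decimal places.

The ratio satisfies 15.0 × r⁵ = 116.6, so r = (116.6 / 15.0)^(1/5).
r = 7.7733^(1/5) ≈ 1.5070

1.507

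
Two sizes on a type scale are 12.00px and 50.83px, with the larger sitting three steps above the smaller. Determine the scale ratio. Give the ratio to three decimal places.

r³ = 50.83 / 12.00, so r = (50.83/12.00)^(1/3).
r = 4.2358^(1/3) ≈ 1.6180

1.618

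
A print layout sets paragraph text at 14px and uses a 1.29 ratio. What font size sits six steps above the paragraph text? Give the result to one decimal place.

64.5px

Each step on a modular scale multiplies by the ratio, so the size n steps from the base is base × ratioⁿ.
14.0 × 1.29⁶ = 14.0 × 4.60827 ≈ 64.52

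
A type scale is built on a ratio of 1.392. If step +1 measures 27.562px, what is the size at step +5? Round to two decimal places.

Moving from step +1 to step +5 is 4 steps up, so multiply by r⁴.
27.562 × 1.392⁴ = 27.562 × 3.75454 ≈ 103.483

103.48px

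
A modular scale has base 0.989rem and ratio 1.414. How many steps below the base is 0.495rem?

2

1.414ⁿ = 0.989 / 0.495 = 1.9980
n = ln(1.9980) / ln(1.414) = 0.6921 / 0.3464 ≈ 2.00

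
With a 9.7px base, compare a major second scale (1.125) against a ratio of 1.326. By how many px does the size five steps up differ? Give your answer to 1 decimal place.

Major second: 9.7 × 1.125⁵ = 17.480px
At 1.326: 9.7 × 1.326⁵ = 39.764px
Difference: 39.764 − 17.480 = 22.284px

22.3px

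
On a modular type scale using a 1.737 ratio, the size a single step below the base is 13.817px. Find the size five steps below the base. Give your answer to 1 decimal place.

1.5px

The gap is -5 − (-1) = -4 steps, so the factor is 1.737^-4.
13.817 ÷ 1.737⁴ = 13.817 ÷ 9.10331 ≈ 1.518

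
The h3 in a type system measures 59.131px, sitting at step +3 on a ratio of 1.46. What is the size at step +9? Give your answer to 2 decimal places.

59.131 × 1.46⁶ = 59.131 × 9.68539 ≈ 572.707

572.71px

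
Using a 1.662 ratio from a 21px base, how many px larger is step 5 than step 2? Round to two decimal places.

208.29px

Step 2: 21.0 × 1.662² = 58.0071px
Step 5: 21.0 × 1.662⁵ = 266.3020px
Difference: 266.3020 − 58.0071 = 208.2949px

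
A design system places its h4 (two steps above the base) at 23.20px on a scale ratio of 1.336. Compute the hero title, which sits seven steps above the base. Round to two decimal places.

23.20 × 1.336⁵ = 23.20 × 4.25630 ≈ 98.746

98.75px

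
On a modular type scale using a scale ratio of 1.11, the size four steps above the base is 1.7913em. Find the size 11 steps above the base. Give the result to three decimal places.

3.719em

Moving from step +4 to step +11 is 7 steps up, so multiply by r⁷.
1.7913 × 1.11⁷ = 1.7913 × 2.07616 ≈ 3.719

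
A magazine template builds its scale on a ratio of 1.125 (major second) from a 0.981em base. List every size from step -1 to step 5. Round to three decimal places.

Step -1: 0.981 ÷ 1.125 = 0.872
Step 0: 0.981em
Step 1: 0.981 × 1.125 = 1.104
Step 2: 0.981 × 1.125² = 1.242
Step 3: 0.981 × 1.125³ = 1.397
Step 4: 0.981 × 1.125⁴ = 1.571
Step 5: 0.981 × 1.125⁵ = 1.768

0.872em, 0.981em, 1.104em, 1.242em, 1.397em, 1.571em, 1.768em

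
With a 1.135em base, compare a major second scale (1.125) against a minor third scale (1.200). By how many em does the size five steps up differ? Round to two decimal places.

0.78em

Major second: 1.135 × 1.125⁵ = 2.0453em
Minor third: 1.135 × 1.200⁵ = 2.8242em
Difference: 2.8242 − 2.0453 = 0.7789em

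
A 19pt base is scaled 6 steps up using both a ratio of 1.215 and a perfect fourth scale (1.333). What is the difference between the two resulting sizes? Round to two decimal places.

45.47pt

At 1.215: 19.0 × 1.215⁶ = 61.1239pt
Perfect fourth: 19.0 × 1.333⁶ = 106.5944pt
Difference: 106.5944 − 61.1239 = 45.4705pt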